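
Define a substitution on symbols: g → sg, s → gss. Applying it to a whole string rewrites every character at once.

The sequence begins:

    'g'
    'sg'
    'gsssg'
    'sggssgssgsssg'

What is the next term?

gsssgsggssgsssggssgsssggssgssgsssg

Replace each of the 13 characters of sggssgssgsssg in place — gss sg sg gss gss sg gss gss sg gss gss gss sg — and concatenate.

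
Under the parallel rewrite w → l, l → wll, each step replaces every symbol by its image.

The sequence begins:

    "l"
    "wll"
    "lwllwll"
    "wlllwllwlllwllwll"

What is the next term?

Rewriting the 17 symbols of wlllwllwlllwllwll one by one yields l wll wll wll l wll wll l wll wll wll l wll wll l wll wll; concatenated:

lwllwllwlllwllwlllwllwllwlllwllwlllwllwll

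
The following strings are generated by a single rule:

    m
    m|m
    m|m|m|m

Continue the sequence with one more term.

m|m|m|m|m|m|m|m

Each string is two copies of the previous one joined by '|'.
One more doubling of m|m|m|m gives the answer.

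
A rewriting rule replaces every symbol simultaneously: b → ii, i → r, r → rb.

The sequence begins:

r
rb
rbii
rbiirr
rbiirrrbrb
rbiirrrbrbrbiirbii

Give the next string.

Replace each of the 18 characters of rbiirrrbrbrbiirbii in place — rb ii r r rb rb rb ii rb ii rb ii r r rb ii r r — and concatenate.

rbiirrrbrbrbiirbiirbiirrrbiirr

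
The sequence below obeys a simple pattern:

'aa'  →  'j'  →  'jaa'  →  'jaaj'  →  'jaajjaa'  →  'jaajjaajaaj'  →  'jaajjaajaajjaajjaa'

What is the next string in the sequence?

jaajjaajaajjaajjaajaajjaajaaj

This is a Fibonacci-style word recurrence s(k) = s(k−1)·s(k−2): e.g. j·aa = jaa.
The next term joins jaajjaajaajjaajjaa and jaajjaajaaj.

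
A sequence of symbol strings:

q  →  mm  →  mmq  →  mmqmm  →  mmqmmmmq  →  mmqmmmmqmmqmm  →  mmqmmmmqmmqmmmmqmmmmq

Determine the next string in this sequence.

This is a Fibonacci-style word recurrence s(k) = s(k−1)·s(k−2): e.g. mm·q = mmq.
Continuing: mmqmmmmqmmqmmmmqmmmmq · mmqmmmmqmmqmm gives term 8.

mmqmmmmqmmqmmmmqmmmmqmmqmmmmqmmqmm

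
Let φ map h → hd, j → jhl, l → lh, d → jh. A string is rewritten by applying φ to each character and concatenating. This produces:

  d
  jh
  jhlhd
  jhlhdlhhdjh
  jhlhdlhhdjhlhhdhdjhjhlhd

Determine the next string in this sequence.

jhlhdlhhdjhlhhdhdjhjhlhdlhhdhdjhhdjhjhlhdjhlhdlhhdjh

φ(jhlhdlhhdjhlhhdhdjhjhlhd) expands symbol-by-symbol to jhl hd lh hd jh lh hd hd jh jhl hd lh hd hd jh hd jh jhl hd jhl hd lh hd jh; joining the 24 pieces gives the next term.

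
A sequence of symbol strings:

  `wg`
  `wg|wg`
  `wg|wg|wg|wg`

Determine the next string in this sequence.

Each string is two copies of the previous one joined by '|'.
One more doubling of wg|wg|wg|wg gives the answer.

wg|wg|wg|wg|wg|wg|wg|wg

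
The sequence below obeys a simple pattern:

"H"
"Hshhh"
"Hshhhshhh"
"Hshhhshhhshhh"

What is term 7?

Each term is the previous one with shhh appended.
From Hshhhshhhshhh, 3 further steps: Hshhhshhhshhh → Hshhhshhhshhhshhh → Hshhhshhhshhhshhhshhh → (answer).

Hshhhshhhshhhshhhshhhshhh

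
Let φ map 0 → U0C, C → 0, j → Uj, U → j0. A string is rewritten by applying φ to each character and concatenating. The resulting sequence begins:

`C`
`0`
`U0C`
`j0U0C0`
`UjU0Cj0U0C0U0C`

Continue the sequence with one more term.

j0Ujj0U0C0UjU0Cj0U0C0U0Cj0U0C0

φ(UjU0Cj0U0C0U0C) expands symbol-by-symbol to j0 Uj j0 U0C 0 Uj U0C j0 U0C 0 U0C j0 U0C 0; joining the 14 pieces gives the next term.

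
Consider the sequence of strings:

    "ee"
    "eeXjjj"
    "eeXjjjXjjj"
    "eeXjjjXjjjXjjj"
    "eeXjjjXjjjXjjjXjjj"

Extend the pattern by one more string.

eeXjjjXjjjXjjjXjjjXjjj

The strings grow by a fixed suffix Xjjj each time.
One more step from eeXjjjXjjjXjjjXjjj gives the answer.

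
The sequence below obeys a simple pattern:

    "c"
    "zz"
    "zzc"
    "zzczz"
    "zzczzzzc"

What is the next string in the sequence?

zzczzzzczzczz

Each term (from the third on) is the previous term followed by the one before it: term 3 = zz·c = zzc.
Continuing: zzczzzzc · zzczz gives term 6.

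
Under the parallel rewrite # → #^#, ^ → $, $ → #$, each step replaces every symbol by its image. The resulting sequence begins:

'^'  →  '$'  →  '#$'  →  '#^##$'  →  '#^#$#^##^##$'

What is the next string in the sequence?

#^#$#^##$#^#$#^##^#$#^##^##$

Expanding #^#$#^##^##$: #→#^#, ^→$, #→#^#, $→#$, #→#^#, ^→$, #→#^#, #→#^#, ^→$, #→#^#, #→#^#, $→#$. Concatenated: #^# $ #^# #$ #^# $ #^# #^# $ #^# #^# #$.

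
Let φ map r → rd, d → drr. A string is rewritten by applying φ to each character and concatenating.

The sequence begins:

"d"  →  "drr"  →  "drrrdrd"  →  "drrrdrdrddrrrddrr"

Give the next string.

φ(drrrdrdrddrrrddrr) expands symbol-by-symbol to drr rd rd rd drr rd drr rd drr drr rd rd rd drr drr rd rd; joining the 17 pieces gives the next term.

drrrdrdrddrrrddrrrddrrdrrrdrdrddrrdrrrdrd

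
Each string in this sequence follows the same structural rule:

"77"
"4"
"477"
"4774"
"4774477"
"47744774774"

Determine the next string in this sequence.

Each term (from the third on) is the previous term followed by the one before it: term 3 = 4·77 = 477.
The next term joins 47744774774 and 4774477.

477447747744774477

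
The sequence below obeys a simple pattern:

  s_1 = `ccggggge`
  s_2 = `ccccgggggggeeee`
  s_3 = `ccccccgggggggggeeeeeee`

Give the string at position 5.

The n-th term is 2n c's then 2n+3 g's then 3n-2 e's (n = 1, 2, …).
Setting n = 5 gives 10, 13, 13 characters in each block.

ccccccccccgggggggggggggeeeeeeeeeeeee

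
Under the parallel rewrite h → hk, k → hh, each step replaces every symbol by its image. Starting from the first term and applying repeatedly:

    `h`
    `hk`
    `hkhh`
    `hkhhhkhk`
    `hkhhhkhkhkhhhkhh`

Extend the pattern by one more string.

φ(hkhhhkhkhkhhhkhh) expands symbol-by-symbol to hk hh hk hk hk hh hk hh hk hh hk hk hk hh hk hk; joining the 16 pieces gives the next term.

hkhhhkhkhkhhhkhhhkhhhkhkhkhhhkhk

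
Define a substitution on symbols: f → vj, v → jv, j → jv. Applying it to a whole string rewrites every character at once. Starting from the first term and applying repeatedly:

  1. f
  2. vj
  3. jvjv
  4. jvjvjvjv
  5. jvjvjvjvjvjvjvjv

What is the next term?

Replace each of the 16 characters of jvjvjvjvjvjvjvjv in place — jv jv jv jv jv jv jv jv jv jv jv jv jv jv jv jv — and concatenate.

jvjvjvjvjvjvjvjvjvjvjvjvjvjvjvjv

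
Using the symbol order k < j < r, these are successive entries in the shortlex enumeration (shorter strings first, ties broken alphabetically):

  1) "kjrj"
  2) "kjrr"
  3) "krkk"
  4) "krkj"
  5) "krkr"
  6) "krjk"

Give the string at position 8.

krjr

Stepping forward 2 times from krjk: krjk → krjj, then the target.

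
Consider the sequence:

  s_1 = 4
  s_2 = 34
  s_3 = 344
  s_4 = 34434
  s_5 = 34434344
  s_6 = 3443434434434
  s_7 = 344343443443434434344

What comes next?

3443434434434344343443443434434434

This is a Fibonacci-style word recurrence s(k) = s(k−1)·s(k−2): e.g. 34·4 = 344.
The next term joins 344343443443434434344 and 3443434434434.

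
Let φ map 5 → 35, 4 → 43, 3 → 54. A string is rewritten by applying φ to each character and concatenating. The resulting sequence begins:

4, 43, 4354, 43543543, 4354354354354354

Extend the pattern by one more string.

43543543543543543543543543543543

φ(4354354354354354) expands symbol-by-symbol to 43 54 35 43 54 35 43 54 35 43 54 35 43 54 35 43; joining the 16 pieces gives the next term.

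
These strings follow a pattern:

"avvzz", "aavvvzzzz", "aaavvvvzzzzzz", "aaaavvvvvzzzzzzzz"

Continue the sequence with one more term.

aaaaavvvvvvzzzzzzzzzz

Term n consists of n a's, followed by n+1 v's, followed by 2n z's (n = 1, 2, …).
At n = 5 the blocks have lengths 5, 6, 10.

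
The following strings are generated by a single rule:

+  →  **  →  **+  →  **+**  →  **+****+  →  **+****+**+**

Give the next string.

Each term (from the third on) is the previous term followed by the one before it: term 3 = **·+ = **+.
The next term joins **+****+**+** and **+****+.

**+****+**+****+****+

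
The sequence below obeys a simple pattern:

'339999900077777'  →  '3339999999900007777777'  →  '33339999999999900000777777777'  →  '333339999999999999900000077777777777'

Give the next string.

3333339999999999999999900000007777777777777

Each string has the form 3^{n} 9^{3n-1} 0^{n+1} 7^{2n+1}, where the shown terms are n = 2, 3, 4, 5.
Setting n = 6 gives 6, 17, 7, 13 characters in each block.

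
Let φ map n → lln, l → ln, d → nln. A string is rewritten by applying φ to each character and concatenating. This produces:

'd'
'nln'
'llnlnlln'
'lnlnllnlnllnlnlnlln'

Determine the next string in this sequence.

lnllnlnllnlnlnllnlnllnlnlnllnlnllnlnllnlnlnlln

Applying the rule to each of the 19 symbols of lnlnllnlnllnlnlnlln gives the pieces ln lln ln lln ln ln lln ln lln ln ln lln ln lln ln lln ln ln lln, which concatenate to the answer.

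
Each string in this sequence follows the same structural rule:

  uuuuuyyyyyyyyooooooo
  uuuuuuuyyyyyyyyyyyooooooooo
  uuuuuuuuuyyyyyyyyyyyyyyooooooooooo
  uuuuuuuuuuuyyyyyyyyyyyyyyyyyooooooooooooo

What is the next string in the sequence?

uuuuuuuuuuuuuyyyyyyyyyyyyyyyyyyyyooooooooooooooo

Term n consists of 2n+1 u's, followed by 3n+2 y's, followed by 2n+3 o's, where the shown terms are n = 2, 3, 4, 5.
At n = 6 the blocks have lengths 13, 20, 15.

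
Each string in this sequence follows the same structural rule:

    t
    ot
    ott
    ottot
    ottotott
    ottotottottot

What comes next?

ottotottottotottotott

This is a Fibonacci-style word recurrence s(k) = s(k−1)·s(k−2): e.g. ot·t = ott.
The next term joins ottotottottot and ottotott.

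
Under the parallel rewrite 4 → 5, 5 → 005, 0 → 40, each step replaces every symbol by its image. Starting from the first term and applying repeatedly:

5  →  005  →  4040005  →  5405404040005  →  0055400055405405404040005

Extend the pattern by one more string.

404000500554040400050055400055400055405405404040005

φ(0055400055405405404040005) expands symbol-by-symbol to 40 40 005 005 5 40 40 40 005 005 5 40 005 5 40 005 5 40 5 40 5 40 40 40 005; joining the 25 pieces gives the next term.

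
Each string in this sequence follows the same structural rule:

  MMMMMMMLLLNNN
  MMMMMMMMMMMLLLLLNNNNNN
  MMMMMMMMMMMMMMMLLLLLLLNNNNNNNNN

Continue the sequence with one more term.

Reading off run lengths: M runs 7, 11, 15; L runs 3, 5, 7; N runs 3, 6, 9 — each is linear in n (n = 1, 2, …).
Setting n = 4 gives 19, 9, 12 characters in each block.

MMMMMMMMMMMMMMMMMMMLLLLLLLLLNNNNNNNNNNNN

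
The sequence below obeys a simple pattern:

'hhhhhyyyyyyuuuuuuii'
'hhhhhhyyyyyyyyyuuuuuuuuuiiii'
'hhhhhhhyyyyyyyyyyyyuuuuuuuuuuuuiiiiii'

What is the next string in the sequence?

Each string has the form h^{n+3} y^{3n} u^{3n} i^{2n-2}, where the shown terms are n = 2, 3, 4.
For the next term, n = 5, so the run lengths are 8, 15, 15, 8.

hhhhhhhhyyyyyyyyyyyyyyyuuuuuuuuuuuuuuuiiiiiiii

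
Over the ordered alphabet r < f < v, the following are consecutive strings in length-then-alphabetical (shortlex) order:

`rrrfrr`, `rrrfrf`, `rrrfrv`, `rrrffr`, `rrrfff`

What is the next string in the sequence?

The successor of rrrfff increments the rightmost position that isn't already v and resets every position after it to r.

rrrffv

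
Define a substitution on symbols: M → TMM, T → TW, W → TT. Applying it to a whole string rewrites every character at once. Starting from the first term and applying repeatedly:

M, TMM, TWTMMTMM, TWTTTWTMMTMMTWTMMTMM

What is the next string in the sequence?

φ(TWTTTWTMMTMMTWTMMTMM) expands symbol-by-symbol to TW TT TW TW TW TT TW TMM TMM TW TMM TMM TW TT TW TMM TMM TW TMM TMM; joining the 20 pieces gives the next term.

TWTTTWTWTWTTTWTMMTMMTWTMMTMMTWTTTWTMMTMMTWTMMTMM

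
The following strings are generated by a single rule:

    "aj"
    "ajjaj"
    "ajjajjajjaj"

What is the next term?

s(k+1) = s(k)·j·s(k) — each term doubles the last with 'j' between the halves.
One more doubling of ajjajjajjaj gives the answer.

ajjajjajjajjajjajjajjaj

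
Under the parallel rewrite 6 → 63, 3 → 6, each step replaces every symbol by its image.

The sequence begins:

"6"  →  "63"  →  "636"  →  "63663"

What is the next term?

63663636

Expanding 63663: 6→63, 3→6, 6→63, 6→63, 3→6. Concatenated: 63 6 63 63 6.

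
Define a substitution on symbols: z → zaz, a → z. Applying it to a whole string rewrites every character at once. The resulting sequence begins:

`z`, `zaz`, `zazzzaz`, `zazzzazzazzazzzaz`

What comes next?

zazzzazzazzazzzazzazzzazzazzzazzazzazzzaz

φ(zazzzazzazzazzzaz) expands symbol-by-symbol to zaz z zaz zaz zaz z zaz zaz z zaz zaz z zaz zaz zaz z zaz; joining the 17 pieces gives the next term.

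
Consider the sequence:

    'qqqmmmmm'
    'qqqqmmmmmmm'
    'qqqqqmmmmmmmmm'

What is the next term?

The n-th term is n q's then 2n-1 m's, where the shown terms are n = 3, 4, 5.
At n = 6 the blocks have lengths 6, 11.

qqqqqqmmmmmmmmmmm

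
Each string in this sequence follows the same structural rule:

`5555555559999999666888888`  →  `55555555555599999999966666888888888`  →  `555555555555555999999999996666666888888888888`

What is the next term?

Each string has the form 5^{3n+3} 9^{2n+3} 6^{2n-1} 8^{3n}, where the shown terms are n = 2, 3, 4.
At n = 5 the blocks have lengths 18, 13, 9, 15.

5555555555555555559999999999999666666666888888888888888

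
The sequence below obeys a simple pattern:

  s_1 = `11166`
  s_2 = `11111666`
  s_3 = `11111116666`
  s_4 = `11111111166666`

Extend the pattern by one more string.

11111111111666666

Term n consists of 2n-1 1's, followed by n 6's, where the shown terms are n = 2, 3, 4, 5.
Setting n = 6 gives 11, 6 characters in each block.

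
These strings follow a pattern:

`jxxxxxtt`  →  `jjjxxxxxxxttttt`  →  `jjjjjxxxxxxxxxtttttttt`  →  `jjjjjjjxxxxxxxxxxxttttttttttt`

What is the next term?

Reading off run lengths: j runs 1, 3, 5, 7; x runs 5, 7, 9, 11; t runs 2, 5, 8, 11 — each is linear in n (n = 1, 2, …).
Setting n = 5 gives 9, 13, 14 characters in each block.

jjjjjjjjjxxxxxxxxxxxxxtttttttttttttt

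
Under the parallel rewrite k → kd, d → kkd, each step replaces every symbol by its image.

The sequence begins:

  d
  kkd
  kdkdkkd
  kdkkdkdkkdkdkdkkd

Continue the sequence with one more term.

kdkkdkdkdkkdkdkkdkdkdkkdkdkkdkdkkdkdkdkkd

Replace each of the 17 characters of kdkkdkdkkdkdkdkkd in place — kd kkd kd kd kkd kd kkd kd kd kkd kd kkd kd kkd kd kd kkd — and concatenate.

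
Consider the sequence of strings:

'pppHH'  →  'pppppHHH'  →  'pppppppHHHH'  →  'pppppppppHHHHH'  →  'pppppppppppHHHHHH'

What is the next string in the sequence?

Term n consists of 2n+1 p's, followed by n+1 H's (n = 1, 2, …).
At n = 6 the blocks have lengths 13, 7.

pppppppppppppHHHHHHH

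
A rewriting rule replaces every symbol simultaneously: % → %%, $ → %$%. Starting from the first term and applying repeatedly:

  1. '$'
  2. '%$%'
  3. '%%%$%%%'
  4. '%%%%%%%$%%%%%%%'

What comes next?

φ(%%%%%%%$%%%%%%%) expands symbol-by-symbol to %% %% %% %% %% %% %% %$% %% %% %% %% %% %% %%; joining the 15 pieces gives the next term.

%%%%%%%%%%%%%%%$%%%%%%%%%%%%%%%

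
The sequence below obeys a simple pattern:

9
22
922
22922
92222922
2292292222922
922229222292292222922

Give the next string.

2292292222922922229222292292222922

From term 3 onward, concatenate the second-to-last term with the last: 9·22 = 922, 22·922 = 22922, …
Continuing: 2292292222922 · 922229222292292222922 gives term 8.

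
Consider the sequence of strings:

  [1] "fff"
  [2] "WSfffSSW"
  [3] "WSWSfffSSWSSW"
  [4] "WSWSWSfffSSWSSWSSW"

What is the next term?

WSWSWSWSfffSSWSSWSSWSSW

s(k+1) = WS·s(k)·SSW, so each term gains WS as a prefix and SSW as a suffix.
So the next term is WS·WSWSWSfffSSWSSWSSW·SSW.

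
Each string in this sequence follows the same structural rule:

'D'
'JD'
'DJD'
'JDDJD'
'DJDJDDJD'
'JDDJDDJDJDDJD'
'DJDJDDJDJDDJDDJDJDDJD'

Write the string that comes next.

JDDJDDJDJDDJDDJDJDDJDJDDJDDJDJDDJD

Each term (from the third on) is the two preceding terms concatenated in order: term 3 = D·JD = DJD.
The next term joins JDDJDDJDJDDJD and DJDJDDJDJDDJDDJDJDDJD.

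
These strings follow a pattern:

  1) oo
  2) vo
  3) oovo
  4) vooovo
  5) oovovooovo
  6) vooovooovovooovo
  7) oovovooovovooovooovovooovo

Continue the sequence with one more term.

vooovooovovooovooovovooovovooovooovovooovo

From term 3 onward, concatenate the second-to-last term with the last: oo·vo = oovo, vo·oovo = vooovo, …
The next term joins vooovooovovooovo and oovovooovovooovooovovooovo.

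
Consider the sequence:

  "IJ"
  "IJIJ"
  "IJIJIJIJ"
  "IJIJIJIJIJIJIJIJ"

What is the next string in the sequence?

Every step duplicates the string.
So the next term is two copies of IJIJIJIJIJIJIJIJ.

IJIJIJIJIJIJIJIJIJIJIJIJIJIJIJIJ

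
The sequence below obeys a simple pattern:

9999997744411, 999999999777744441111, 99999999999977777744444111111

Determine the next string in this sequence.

Each string has the form 9^{3n+3} 7^{2n} 4^{n+2} 1^{2n} (n = 1, 2, …).
Setting n = 4 gives 15, 8, 6, 8 characters in each block.

9999999999999997777777744444411111111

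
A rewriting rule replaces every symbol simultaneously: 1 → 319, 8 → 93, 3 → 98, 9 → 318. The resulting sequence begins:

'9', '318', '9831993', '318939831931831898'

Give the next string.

Applying the rule to each of the 18 symbols of 318939831931831898 gives the pieces 98 319 93 318 98 318 93 98 319 318 98 319 93 98 319 93 318 93, which concatenate to the answer.

98319933189831893983193189831993983199331893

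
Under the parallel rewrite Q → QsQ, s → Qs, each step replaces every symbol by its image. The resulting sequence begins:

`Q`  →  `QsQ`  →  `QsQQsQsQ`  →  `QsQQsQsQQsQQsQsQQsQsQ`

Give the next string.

Applying the rule to each of the 21 symbols of QsQQsQsQQsQQsQsQQsQsQ gives the pieces QsQ Qs QsQ QsQ Qs QsQ Qs QsQ QsQ Qs QsQ QsQ Qs QsQ Qs QsQ QsQ Qs QsQ Qs QsQ, which concatenate to the answer.

QsQQsQsQQsQQsQsQQsQsQQsQQsQsQQsQQsQsQQsQsQQsQQsQsQQsQsQ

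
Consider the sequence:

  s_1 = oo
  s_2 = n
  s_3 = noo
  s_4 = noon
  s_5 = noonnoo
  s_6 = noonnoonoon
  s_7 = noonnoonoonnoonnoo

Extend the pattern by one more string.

Each term (from the third on) is the previous term followed by the one before it: term 3 = n·oo = noo.
The next term joins noonnoonoonnoonnoo and noonnoonoon.

noonnoonoonnoonnoonoonnoonoon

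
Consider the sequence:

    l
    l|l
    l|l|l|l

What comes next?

Each string is two copies of the previous one joined by '|'.
So the next term is two copies of l|l|l|l with '|' between the halves.

l|l|l|l|l|l|l|l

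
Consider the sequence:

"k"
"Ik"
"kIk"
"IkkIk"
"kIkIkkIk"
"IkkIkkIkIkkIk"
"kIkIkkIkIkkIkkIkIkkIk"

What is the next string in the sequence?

IkkIkkIkIkkIkkIkIkkIkIkkIkkIkIkkIk

From term 3 onward, concatenate the second-to-last term with the last: k·Ik = kIk, Ik·kIk = IkkIk, …
The next term joins IkkIkkIkIkkIk and kIkIkkIkIkkIkkIkIkkIk.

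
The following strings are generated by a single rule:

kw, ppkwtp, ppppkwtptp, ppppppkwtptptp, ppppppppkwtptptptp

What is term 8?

ppppppppppppppkwtptptptptptptp

Every step adds pp to the front and tp to the end of the previous string.
From ppppppppkwtptptptp, 3 further steps: ppppppppkwtptptptp → ppppppppppkwtptptptptp → ppppppppppppkwtptptptptptp → (answer).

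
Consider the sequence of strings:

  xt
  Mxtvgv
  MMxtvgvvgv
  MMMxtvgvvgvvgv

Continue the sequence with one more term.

Every step adds M to the front and vgv to the end of the previous string.
One more step from MMMxtvgvvgvvgv gives the answer.

MMMMxtvgvvgvvgvvgv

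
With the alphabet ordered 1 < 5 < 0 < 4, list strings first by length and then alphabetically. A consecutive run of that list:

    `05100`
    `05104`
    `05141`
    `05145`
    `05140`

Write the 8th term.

Stepping forward 3 times from 05140: 05140 → 05144 → 05511, then the target.

05515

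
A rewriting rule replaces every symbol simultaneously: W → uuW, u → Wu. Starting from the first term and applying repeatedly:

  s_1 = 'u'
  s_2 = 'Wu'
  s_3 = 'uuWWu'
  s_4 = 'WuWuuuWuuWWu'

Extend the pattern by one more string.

Apply φ to WuWuuuWuuWWu symbol by symbol: W→uuW, u→Wu, W→uuW, u→Wu, u→Wu, u→Wu, W→uuW, u→Wu, u→Wu, W→uuW, W→uuW, u→Wu; joined: uuW Wu uuW Wu Wu Wu uuW Wu Wu uuW uuW Wu.

uuWWuuuWWuWuWuuuWWuWuuuWuuWWu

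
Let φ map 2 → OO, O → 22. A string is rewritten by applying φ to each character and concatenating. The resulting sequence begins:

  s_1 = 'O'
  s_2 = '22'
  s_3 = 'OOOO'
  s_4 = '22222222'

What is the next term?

Apply φ to 22222222 symbol by symbol: 2→OO, 2→OO, 2→OO, 2→OO, 2→OO, 2→OO, 2→OO, 2→OO; joined: OO OO OO OO OO OO OO OO.

OOOOOOOOOOOOOOOO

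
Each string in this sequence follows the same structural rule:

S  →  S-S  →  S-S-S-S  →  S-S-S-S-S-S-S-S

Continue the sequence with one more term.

s(k+1) = s(k)·-·s(k) — each term doubles the last with '-' between the halves.
One more doubling of S-S-S-S-S-S-S-S gives the answer.

S-S-S-S-S-S-S-S-S-S-S-S-S-S-S-S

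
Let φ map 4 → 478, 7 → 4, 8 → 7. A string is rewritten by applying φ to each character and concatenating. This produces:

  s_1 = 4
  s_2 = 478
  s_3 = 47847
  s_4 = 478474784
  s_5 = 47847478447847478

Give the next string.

4784747844784747847847478447847

φ(47847478447847478) expands symbol-by-symbol to 478 4 7 478 4 478 4 7 478 478 4 7 478 4 478 4 7; joining the 17 pieces gives the next term.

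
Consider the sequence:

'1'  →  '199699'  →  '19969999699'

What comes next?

1996999969999699

Every step adds 99699 to the end: s(k+1) = s(k)·99699.
So the next term is 19969999699·99699.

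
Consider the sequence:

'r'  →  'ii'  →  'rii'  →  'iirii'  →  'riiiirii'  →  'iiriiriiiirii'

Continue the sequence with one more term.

This is a Fibonacci-style word recurrence s(k) = s(k−2)·s(k−1): e.g. r·ii = rii.
Continuing: riiiirii · iiriiriiiirii gives term 7.

riiiiriiiiriiriiiirii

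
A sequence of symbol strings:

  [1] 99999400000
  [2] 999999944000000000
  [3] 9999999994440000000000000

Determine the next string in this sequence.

Each string has the form 9^{2n+3} 4^{n} 0^{4n+1} (n = 1, 2, …).
Setting n = 4 gives 11, 4, 17 characters in each block.

99999999999444400000000000000000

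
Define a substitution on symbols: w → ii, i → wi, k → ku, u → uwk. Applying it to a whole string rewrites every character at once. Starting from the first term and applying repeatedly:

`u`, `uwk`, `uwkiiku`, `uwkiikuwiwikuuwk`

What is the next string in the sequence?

uwkiikuwiwikuuwkiiwiiiwikuuwkuwkiiku

φ(uwkiikuwiwikuuwk) expands symbol-by-symbol to uwk ii ku wi wi ku uwk ii wi ii wi ku uwk uwk ii ku; joining the 16 pieces gives the next term.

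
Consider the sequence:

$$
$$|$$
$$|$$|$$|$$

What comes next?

$$|$$|$$|$$|$$|$$|$$|$$

s(k+1) = s(k)·|·s(k) — each term doubles the last with '|' between the halves.
One more doubling of $$|$$|$$|$$ gives the answer.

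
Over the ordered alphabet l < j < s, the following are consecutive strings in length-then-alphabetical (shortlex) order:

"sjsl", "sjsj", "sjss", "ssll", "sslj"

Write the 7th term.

ssjl

Advancing 2 positions from sslj through sslj → ssls reaches term 7.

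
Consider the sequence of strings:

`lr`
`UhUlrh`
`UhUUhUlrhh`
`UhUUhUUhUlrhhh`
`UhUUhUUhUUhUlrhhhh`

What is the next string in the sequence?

UhUUhUUhUUhUUhUlrhhhhh

Each term wraps the previous one in UhU on the left and h on the right.
One more step from UhUUhUUhUUhUlrhhhh gives the answer.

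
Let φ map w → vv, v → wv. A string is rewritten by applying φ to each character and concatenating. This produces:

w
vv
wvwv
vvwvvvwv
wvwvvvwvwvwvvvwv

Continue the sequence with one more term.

vvwvvvwvwvwvvvwvvvwvvvwvwvwvvvwv

Applying the rule to each of the 16 symbols of wvwvvvwvwvwvvvwv gives the pieces vv wv vv wv wv wv vv wv vv wv vv wv wv wv vv wv, which concatenate to the answer.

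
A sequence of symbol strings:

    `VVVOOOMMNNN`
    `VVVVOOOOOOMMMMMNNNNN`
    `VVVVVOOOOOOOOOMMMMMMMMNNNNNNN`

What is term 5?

The n-th term is n+2 V's then 3n O's then 3n-1 M's then 2n+1 N's (n = 1, 2, …).
At n = 5 the blocks have lengths 7, 15, 14, 11.

VVVVVVVOOOOOOOOOOOOOOOMMMMMMMMMMMMMMNNNNNNNNNNN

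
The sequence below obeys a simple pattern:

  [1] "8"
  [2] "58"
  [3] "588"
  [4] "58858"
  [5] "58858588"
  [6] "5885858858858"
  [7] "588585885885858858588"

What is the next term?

5885858858858588585885885858858858

Each term (from the third on) is the previous term followed by the one before it: term 3 = 58·8 = 588.
So term 8 is 588585885885858858588·5885858858858.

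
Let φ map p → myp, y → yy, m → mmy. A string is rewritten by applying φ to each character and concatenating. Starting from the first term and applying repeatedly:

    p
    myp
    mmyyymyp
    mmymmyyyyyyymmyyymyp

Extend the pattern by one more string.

mmymmyyymmymmyyyyyyyyyyyyyyymmymmyyyyyyymmyyymyp

Applying the rule to each of the 20 symbols of mmymmyyyyyyymmyyymyp gives the pieces mmy mmy yy mmy mmy yy yy yy yy yy yy yy mmy mmy yy yy yy mmy yy myp, which concatenate to the answer.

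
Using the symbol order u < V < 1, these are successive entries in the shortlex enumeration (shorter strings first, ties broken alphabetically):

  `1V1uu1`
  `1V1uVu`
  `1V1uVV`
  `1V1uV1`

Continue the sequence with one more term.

The successor of 1V1uV1 increments the rightmost position that isn't already 1 and resets every position after it to u.

1V1u1u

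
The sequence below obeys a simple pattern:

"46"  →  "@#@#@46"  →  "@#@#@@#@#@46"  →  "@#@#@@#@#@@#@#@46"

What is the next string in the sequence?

The strings grow by a fixed prefix @#@#@ each time.
So the next term is @#@#@·@#@#@@#@#@@#@#@46.

@#@#@@#@#@@#@#@@#@#@46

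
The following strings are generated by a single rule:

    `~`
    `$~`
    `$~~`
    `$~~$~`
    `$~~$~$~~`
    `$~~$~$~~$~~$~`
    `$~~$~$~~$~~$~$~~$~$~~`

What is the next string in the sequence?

From term 3 onward, concatenate the last term with the second-to-last: $~·~ = $~~, $~~·$~ = $~~$~, …
Continuing: $~~$~$~~$~~$~$~~$~$~~ · $~~$~$~~$~~$~ gives term 8.

$~~$~$~~$~~$~$~~$~$~~$~~$~$~~$~~$~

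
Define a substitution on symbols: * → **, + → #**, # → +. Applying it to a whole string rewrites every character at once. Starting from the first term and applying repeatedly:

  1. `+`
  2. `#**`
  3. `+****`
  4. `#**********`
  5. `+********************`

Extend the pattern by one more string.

φ(+********************) expands symbol-by-symbol to #** ** ** ** ** ** ** ** ** ** ** ** ** ** ** ** ** ** ** ** **; joining the 21 pieces gives the next term.

#******************************************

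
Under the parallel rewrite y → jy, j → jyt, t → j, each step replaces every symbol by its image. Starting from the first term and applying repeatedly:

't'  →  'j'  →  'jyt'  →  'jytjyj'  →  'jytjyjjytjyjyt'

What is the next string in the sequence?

jytjyjjytjyjytjytjyjjytjyjytjyj

Applying the rule to each of the 14 symbols of jytjyjjytjyjyt gives the pieces jyt jy j jyt jy jyt jyt jy j jyt jy jyt jy j, which concatenate to the answer.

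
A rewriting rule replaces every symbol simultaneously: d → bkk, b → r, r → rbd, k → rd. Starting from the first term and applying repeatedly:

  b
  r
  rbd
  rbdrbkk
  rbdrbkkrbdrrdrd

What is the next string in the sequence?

rbdrbkkrbdrrdrdrbdrbkkrbdrbdbkkrbdbkk

Applying the rule to each of the 15 symbols of rbdrbkkrbdrrdrd gives the pieces rbd r bkk rbd r rd rd rbd r bkk rbd rbd bkk rbd bkk, which concatenate to the answer.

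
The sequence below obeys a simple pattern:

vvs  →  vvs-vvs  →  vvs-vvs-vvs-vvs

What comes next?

vvs-vvs-vvs-vvs-vvs-vvs-vvs-vvs

s(k+1) = s(k)·-·s(k) — each term doubles the last with '-' between the halves.
So the next term is two copies of vvs-vvs-vvs-vvs with '-' between the halves.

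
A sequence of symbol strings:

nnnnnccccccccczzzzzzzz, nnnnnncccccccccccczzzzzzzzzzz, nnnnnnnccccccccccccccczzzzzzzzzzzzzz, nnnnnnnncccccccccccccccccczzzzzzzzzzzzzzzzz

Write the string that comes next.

nnnnnnnnnccccccccccccccccccccczzzzzzzzzzzzzzzzzzzz

Reading off run lengths: n runs 5, 6, 7, 8; c runs 9, 12, 15, 18; z runs 8, 11, 14, 17 — each is linear in n, where the shown terms are n = 3, 4, 5, 6.
Setting n = 7 gives 9, 21, 20 characters in each block.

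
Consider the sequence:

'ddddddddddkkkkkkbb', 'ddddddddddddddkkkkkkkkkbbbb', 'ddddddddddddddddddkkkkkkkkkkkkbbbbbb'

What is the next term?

The n-th term is 4n+2 d's then 3n k's then 2n-2 b's, where the shown terms are n = 2, 3, 4.
Setting n = 5 gives 22, 15, 8 characters in each block.

ddddddddddddddddddddddkkkkkkkkkkkkkkkbbbbbbbb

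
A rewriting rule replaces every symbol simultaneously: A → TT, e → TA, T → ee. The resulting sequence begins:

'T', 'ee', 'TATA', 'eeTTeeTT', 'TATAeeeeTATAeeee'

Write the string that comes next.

Rewriting the 16 symbols of TATAeeeeTATAeeee one by one yields ee TT ee TT TA TA TA TA ee TT ee TT TA TA TA TA; concatenated:

eeTTeeTTTATATATAeeTTeeTTTATATATA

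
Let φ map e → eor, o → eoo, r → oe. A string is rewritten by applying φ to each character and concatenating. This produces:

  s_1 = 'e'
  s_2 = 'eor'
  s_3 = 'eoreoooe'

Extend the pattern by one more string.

Expanding eoreoooe: e→eor, o→eoo, r→oe, e→eor, o→eoo, o→eoo, o→eoo, e→eor. Concatenated: eor eoo oe eor eoo eoo eoo eor.

eoreoooeeoreooeooeooeor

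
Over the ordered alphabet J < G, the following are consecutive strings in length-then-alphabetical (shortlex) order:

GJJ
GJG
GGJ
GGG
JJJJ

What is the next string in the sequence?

Treat JJJJ as a base-2 numeral over the given alphabet and add one, carrying through any trailing G's.

JJJG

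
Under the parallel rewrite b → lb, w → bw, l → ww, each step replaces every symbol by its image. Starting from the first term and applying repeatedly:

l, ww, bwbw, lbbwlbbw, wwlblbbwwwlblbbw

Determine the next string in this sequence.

Rewriting the 16 symbols of wwlblbbwwwlblbbw one by one yields bw bw ww lb ww lb lb bw bw bw ww lb ww lb lb bw; concatenated:

bwbwwwlbwwlblbbwbwbwwwlbwwlblbbw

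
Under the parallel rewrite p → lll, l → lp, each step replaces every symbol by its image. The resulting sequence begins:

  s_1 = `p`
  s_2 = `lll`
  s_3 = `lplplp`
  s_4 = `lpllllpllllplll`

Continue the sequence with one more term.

Applying the rule to each of the 15 symbols of lpllllpllllplll gives the pieces lp lll lp lp lp lp lll lp lp lp lp lll lp lp lp, which concatenate to the answer.

lpllllplplplpllllplplplpllllplplp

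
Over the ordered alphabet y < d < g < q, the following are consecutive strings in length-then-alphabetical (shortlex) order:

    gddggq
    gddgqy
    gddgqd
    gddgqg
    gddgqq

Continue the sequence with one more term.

gddqyy

Find the rightmost character of gddgqq below q, bump it to the next letter, and reset everything to its right to y.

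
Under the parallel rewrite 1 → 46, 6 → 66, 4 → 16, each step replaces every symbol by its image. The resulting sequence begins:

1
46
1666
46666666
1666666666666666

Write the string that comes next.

46666666666666666666666666666666

φ(1666666666666666) expands symbol-by-symbol to 46 66 66 66 66 66 66 66 66 66 66 66 66 66 66 66; joining the 16 pieces gives the next term.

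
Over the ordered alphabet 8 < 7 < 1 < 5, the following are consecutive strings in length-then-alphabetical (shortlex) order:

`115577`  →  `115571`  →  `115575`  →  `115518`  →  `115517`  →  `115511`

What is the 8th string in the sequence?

Advancing 2 positions from 115511 through 115511 → 115515 reaches term 8.

115558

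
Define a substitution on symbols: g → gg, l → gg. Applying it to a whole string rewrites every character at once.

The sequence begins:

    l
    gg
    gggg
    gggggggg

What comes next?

Rewriting each symbol of gggggggg: g→gg, g→gg, g→gg, g→gg, g→gg, g→gg, g→gg, g→gg, which concatenates to gg gg gg gg gg gg gg gg.

gggggggggggggggg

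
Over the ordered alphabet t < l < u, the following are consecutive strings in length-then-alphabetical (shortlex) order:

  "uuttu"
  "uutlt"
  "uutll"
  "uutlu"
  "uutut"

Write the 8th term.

Advancing 3 positions from uutut through uutut → uutul → uutuu reaches term 8.

uultt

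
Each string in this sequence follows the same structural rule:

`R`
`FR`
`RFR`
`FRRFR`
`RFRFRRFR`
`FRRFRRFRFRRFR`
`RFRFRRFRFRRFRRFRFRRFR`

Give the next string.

FRRFRRFRFRRFRRFRFRRFRFRRFRRFRFRRFR

From term 3 onward, concatenate the second-to-last term with the last: R·FR = RFR, FR·RFR = FRRFR, …
Continuing: FRRFRRFRFRRFR · RFRFRRFRFRRFRRFRFRRFR gives term 8.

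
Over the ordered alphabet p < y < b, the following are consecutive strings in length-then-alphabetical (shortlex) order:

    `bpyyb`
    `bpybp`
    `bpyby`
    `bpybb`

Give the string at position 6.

Stepping forward 2 times from bpybb: bpybb → bpbpp, then the target.

bpbpy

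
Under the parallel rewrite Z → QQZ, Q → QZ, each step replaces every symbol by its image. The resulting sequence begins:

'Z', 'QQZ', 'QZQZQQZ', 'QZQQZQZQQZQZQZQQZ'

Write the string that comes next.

QZQQZQZQZQQZQZQQZQZQZQQZQZQQZQZQQZQZQZQQZ

Applying the rule to each of the 17 symbols of QZQQZQZQQZQZQZQQZ gives the pieces QZ QQZ QZ QZ QQZ QZ QQZ QZ QZ QQZ QZ QQZ QZ QQZ QZ QZ QQZ, which concatenate to the answer.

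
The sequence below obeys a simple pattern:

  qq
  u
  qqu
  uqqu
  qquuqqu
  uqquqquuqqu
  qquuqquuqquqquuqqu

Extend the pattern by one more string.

uqquqquuqquqquuqquuqquqquuqqu

This is a Fibonacci-style word recurrence s(k) = s(k−2)·s(k−1): e.g. qq·u = qqu.
The next term joins uqquqquuqqu and qquuqquuqquqquuqqu.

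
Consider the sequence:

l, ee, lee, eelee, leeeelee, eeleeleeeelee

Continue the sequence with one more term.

leeeeleeeeleeleeeelee

From term 3 onward, concatenate the second-to-last term with the last: l·ee = lee, ee·lee = eelee, …
So term 7 is leeeelee·eeleeleeeelee.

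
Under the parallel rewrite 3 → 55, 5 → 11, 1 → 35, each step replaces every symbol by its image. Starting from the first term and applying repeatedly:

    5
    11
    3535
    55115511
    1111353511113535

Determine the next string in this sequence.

Replace each of the 16 characters of 1111353511113535 in place — 35 35 35 35 55 11 55 11 35 35 35 35 55 11 55 11 — and concatenate.

35353535551155113535353555115511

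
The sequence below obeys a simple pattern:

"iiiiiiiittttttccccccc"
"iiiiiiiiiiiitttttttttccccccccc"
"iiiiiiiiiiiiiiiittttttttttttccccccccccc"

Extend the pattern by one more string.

Each string has the form i^{4n} t^{3n} c^{2n+3}, where the shown terms are n = 2, 3, 4.
At n = 5 the blocks have lengths 20, 15, 13.

iiiiiiiiiiiiiiiiiiiitttttttttttttttccccccccccccc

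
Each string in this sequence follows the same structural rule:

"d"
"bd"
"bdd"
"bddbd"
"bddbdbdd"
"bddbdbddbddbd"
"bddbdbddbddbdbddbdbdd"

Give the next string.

This is a Fibonacci-style word recurrence s(k) = s(k−1)·s(k−2): e.g. bd·d = bdd.
So term 8 is bddbdbddbddbdbddbdbdd·bddbdbddbddbd.

bddbdbddbddbdbddbdbddbddbdbddbddbd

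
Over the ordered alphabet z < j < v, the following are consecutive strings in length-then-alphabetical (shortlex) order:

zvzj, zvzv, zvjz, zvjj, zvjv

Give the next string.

zvvz

The successor of zvjv increments the rightmost position that isn't already v and resets every position after it to z.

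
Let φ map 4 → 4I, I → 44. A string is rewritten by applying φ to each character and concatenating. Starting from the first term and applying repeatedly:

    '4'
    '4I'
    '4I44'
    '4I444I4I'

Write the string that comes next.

Rewriting each symbol of 4I444I4I: 4→4I, I→44, 4→4I, 4→4I, 4→4I, I→44, 4→4I, I→44, which concatenates to 4I 44 4I 4I 4I 44 4I 44.

4I444I4I4I444I44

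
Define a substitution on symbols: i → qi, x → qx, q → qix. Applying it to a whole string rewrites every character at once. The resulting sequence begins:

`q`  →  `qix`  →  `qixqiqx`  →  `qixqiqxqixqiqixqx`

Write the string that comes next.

Replace each of the 17 characters of qixqiqxqixqiqixqx in place — qix qi qx qix qi qix qx qix qi qx qix qi qix qi qx qix qx — and concatenate.

qixqiqxqixqiqixqxqixqiqxqixqiqixqiqxqixqx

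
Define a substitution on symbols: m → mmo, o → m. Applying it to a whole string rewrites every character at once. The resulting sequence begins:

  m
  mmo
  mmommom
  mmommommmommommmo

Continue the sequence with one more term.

mmommommmommommmommommommmommommmommommom

Applying the rule to each of the 17 symbols of mmommommmommommmo gives the pieces mmo mmo m mmo mmo m mmo mmo mmo m mmo mmo m mmo mmo mmo m, which concatenate to the answer.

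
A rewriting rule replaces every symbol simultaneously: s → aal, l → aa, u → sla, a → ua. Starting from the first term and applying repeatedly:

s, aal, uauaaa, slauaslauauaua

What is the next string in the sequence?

Rewriting the 14 symbols of slauaslauauaua one by one yields aal aa ua sla ua aal aa ua sla ua sla ua sla ua; concatenated:

aalaauaslauaaalaauaslauaslauaslaua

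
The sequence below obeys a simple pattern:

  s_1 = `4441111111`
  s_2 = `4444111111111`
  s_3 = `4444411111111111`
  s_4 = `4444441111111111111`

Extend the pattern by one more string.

4444444111111111111111

Each string has the form 4^{n} 1^{2n+1}, where the shown terms are n = 3, 4, 5, 6.
At n = 7 the blocks have lengths 7, 15.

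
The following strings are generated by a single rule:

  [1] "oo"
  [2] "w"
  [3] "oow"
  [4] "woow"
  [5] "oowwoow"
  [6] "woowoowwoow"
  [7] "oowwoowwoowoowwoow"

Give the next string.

From term 3 onward, concatenate the second-to-last term with the last: oo·w = oow, w·oow = woow, …
The next term joins woowoowwoow and oowwoowwoowoowwoow.

woowoowwoowoowwoowwoowoowwoow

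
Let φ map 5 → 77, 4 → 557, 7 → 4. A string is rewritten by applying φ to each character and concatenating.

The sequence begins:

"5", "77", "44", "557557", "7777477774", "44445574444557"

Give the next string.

5575575575577777455755755755777774

φ(44445574444557) expands symbol-by-symbol to 557 557 557 557 77 77 4 557 557 557 557 77 77 4; joining the 14 pieces gives the next term.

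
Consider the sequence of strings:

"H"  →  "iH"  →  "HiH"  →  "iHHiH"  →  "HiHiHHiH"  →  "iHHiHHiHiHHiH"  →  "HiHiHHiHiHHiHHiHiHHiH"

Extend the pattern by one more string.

From term 3 onward, concatenate the second-to-last term with the last: H·iH = HiH, iH·HiH = iHHiH, …
So term 8 is iHHiHHiHiHHiH·HiHiHHiHiHHiHHiHiHHiH.

iHHiHHiHiHHiHHiHiHHiHiHHiHHiHiHHiH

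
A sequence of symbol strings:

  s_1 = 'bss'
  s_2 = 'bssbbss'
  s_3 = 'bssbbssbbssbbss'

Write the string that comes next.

Each string is two copies of the previous one joined by 'b'.
So the next term is two copies of bssbbssbbssbbss with 'b' between the halves.

bssbbssbbssbbssbbssbbssbbssbbss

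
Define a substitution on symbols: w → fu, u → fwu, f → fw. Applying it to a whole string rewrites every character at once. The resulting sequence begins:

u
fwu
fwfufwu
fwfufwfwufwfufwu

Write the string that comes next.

Applying the rule to each of the 16 symbols of fwfufwfwufwfufwu gives the pieces fw fu fw fwu fw fu fw fu fwu fw fu fw fwu fw fu fwu, which concatenate to the answer.

fwfufwfwufwfufwfufwufwfufwfwufwfufwu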